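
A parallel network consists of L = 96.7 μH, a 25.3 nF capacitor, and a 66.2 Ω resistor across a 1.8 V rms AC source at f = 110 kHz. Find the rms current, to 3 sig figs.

ω = 2πf = 691200 rad/s
X_L = ωL = 66.8 Ω
X_C = 1/(ωC) = 57.2 Ω
Parallel: admittances add. Y = 1/R + 1/(jωL) + jωC
Y = (0.0151 + j0.00252) S
|Y| = 0.0153 S → |Z| = 1/|Y| = 65.3 Ω, ∠Z = −∠Y = -9.48°
I = V/|Z| = 1.8/65.3 = 27.6 mA

27.6 mA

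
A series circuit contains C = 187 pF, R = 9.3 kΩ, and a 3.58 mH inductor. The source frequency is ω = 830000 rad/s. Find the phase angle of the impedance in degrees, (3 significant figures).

X_L = ωL = 2970 Ω
X_C = 1/(ωC) = 6440 Ω
Net reactance X = X_L − X_C = -3470 Ω
Z = 9300 − j3470 Ω
|Z| = √(9300² + 3470²) = 9930 Ω
∠Z = arctan(-3470/9300) = -20.5°

-20.5°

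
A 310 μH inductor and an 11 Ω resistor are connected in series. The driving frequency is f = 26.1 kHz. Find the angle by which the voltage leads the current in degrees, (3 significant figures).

ω = 2πf = 164000 rad/s
X_L = ωL = 50.8 Ω
Z = 11.0 + j50.8 Ω
|Z| = √(11.0² + 50.8²) = 52.0 Ω
∠Z = arctan(50.8/11.0) = 77.8°

77.8°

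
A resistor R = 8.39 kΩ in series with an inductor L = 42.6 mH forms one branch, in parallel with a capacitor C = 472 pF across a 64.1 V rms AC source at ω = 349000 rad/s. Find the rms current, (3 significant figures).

X_L = ωL = 14900 Ω
X_C = 1/(ωC) = 6070 Ω
Branch 1 (R+jX_L): Z₁ = 8390 + j14900 Ω, |Z₁| = 17100 Ω
Branch 2 (−jX_C): Z₂ = −j6070 Ω
Parallel: Z = Z₁Z₂/(Z₁+Z₂), |Z| = 8530 Ω, ∠Z = -75.8°
I = V/|Z| = 64.1/8530 = 7.52 mA

7.52 mA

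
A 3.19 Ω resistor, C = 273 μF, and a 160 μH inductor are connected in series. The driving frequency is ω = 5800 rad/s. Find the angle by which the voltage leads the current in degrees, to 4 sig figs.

5.309°

X_L = ωL = 0.9280 Ω
X_C = 1/(ωC) = 0.6316 Ω
Net reactance X = X_L − X_C = 0.2964 Ω
Z = 3.190 + j0.2964 Ω
|Z| = √(3.190² + 0.2964²) = 3.204 Ω
∠Z = arctan(0.2964/3.190) = 5.309°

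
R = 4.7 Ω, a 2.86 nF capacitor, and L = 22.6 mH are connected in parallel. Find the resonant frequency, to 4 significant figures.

19.80 kHz

ω₀ = 1/√(LC) = 1/√(0.0226 × 2.86e-09) = 124400 rad/s
f₀ = ω₀/(2π) = 19.80 kHz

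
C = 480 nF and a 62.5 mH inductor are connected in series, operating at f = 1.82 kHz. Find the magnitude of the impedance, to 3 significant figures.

533 Ω

ω = 2πf = 11440 rad/s
X_L = ωL = 715 Ω
X_C = 1/(ωC) = 182 Ω
Net reactance X = X_L − X_C = 533 Ω
Z = j533 Ω
|Z| = √(0² + 533²) = 533 Ω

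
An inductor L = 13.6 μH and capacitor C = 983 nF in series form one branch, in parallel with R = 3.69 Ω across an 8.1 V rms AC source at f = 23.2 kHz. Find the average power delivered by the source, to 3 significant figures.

ω = 2πf = 145800 rad/s
X_L = ωL = 1.98 Ω
X_C = 1/(ωC) = 6.98 Ω
Branch 1: Z₁ = R = 3.69 Ω
Branch 2 (series LC): Z₂ = j(X_L − X_C) = −j5.00 Ω
Parallel: Z = Z₁Z₂/(Z₁+Z₂), |Z| = 2.97 Ω, ∠Z = -36.4°
I = V/|Z| = 2.73 A
P = VI cos φ = 8.1 × 2.73 × cos(-36.4°) = 17.8 W

17.8 W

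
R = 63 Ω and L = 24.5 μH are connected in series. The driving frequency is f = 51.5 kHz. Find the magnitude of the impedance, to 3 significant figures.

63.5 Ω

ω = 2πf = 323600 rad/s
X_L = ωL = 7.93 Ω
Z = 63.0 + j7.93 Ω
|Z| = √(63.0² + 7.93²) = 63.5 Ω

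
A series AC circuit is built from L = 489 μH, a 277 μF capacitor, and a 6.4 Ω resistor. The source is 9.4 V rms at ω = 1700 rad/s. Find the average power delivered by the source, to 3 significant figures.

X_L = ωL = 0.831 Ω
X_C = 1/(ωC) = 2.12 Ω
Net reactance X = X_L − X_C = -1.29 Ω
Z = 6.40 − j1.29 Ω
|Z| = √(6.40² + 1.29²) = 6.53 Ω
∠Z = arctan(-1.29/6.40) = -11.4°
I = V/|Z| = 1.44 A
P = VI cos φ = 9.4 × 1.44 × cos(-11.4°) = 13.3 W

13.3 W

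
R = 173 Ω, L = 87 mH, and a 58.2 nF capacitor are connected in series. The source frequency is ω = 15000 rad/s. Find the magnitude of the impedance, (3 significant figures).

235 Ω

X_L = ωL = 1300 Ω
X_C = 1/(ωC) = 1150 Ω
Net reactance X = X_L − X_C = 160 Ω
Z = 173 + j160 Ω
|Z| = √(173² + 160²) = 235 Ω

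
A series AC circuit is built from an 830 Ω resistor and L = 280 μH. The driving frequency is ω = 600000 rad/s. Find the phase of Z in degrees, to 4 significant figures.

11.44°

X_L = ωL = 168.0 Ω
Z = 830.0 + j168.0 Ω
|Z| = √(830.0² + 168.0²) = 846.8 Ω
∠Z = arctan(168.0/830.0) = 11.44°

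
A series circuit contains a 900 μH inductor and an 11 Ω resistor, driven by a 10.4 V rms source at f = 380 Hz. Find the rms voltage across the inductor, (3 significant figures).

ω = 2πf = 2388 rad/s
X_L = ωL = 2.15 Ω
Z = 11.0 + j2.15 Ω
|Z| = √(11.0² + 2.15²) = 11.2 Ω
I = V/|Z| = 928 mA
V_L = I·|Z_L| = 0.928 × 2.15 = 1.99 V

1.99 V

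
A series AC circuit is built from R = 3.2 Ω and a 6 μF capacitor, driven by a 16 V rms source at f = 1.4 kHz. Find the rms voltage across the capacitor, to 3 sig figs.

15.8 V

ω = 2πf = 8796 rad/s
X_C = 1/(ωC) = 18.9 Ω
Z = 3.20 − j18.9 Ω
|Z| = √(3.20² + 18.9²) = 19.2 Ω
I = V/|Z| = 833 mA
V_C = I·|Z_C| = 0.833 × 18.9 = 15.8 V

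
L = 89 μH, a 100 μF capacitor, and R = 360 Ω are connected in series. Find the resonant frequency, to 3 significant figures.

ω₀ = 1/√(LC) = 1/√(8.9e-05 × 0.0001) = 10600 rad/s
f₀ = ω₀/(2π) = 1.69 kHz

1.69 kHz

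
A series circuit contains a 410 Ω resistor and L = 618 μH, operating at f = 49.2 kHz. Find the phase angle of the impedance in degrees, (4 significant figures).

24.98°

ω = 2πf = 309100 rad/s
X_L = ωL = 191.0 Ω
Z = 410.0 + j191.0 Ω
|Z| = √(410.0² + 191.0²) = 452.3 Ω
∠Z = arctan(191.0/410.0) = 24.98°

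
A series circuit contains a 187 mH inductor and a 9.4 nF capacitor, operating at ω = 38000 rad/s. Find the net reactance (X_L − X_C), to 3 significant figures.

4310 Ω

X_L = ωL = 7110 Ω
X_C = 1/(ωC) = 2800 Ω
X = 7110 − 2800 = 4310 Ω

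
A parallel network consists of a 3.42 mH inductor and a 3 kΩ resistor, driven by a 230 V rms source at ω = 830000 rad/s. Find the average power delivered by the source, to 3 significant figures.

X_L = ωL = 2840 Ω
Parallel: admittances add. Y = 1/R + 1/(jωL)
Y = (0.000333 − j0.000352) S
|Y| = 0.000485 S → |Z| = 1/|Y| = 2060 Ω, ∠Z = −∠Y = 46.6°
I = V/|Z| = 112 mA
P = VI cos φ = 230 × 0.112 × cos(46.6°) = 17.6 W

17.6 W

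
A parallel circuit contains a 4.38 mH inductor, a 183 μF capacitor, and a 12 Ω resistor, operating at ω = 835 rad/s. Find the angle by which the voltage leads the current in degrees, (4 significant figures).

X_L = ωL = 3.657 Ω
X_C = 1/(ωC) = 6.544 Ω
Parallel: admittances add. Y = 1/R + 1/(jωL) + jωC
Y = (0.08333 − j0.1206) S
|Y| = 0.1466 S → |Z| = 1/|Y| = 6.821 Ω, ∠Z = −∠Y = 55.36°

55.36°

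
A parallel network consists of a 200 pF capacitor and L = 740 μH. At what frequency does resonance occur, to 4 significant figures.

ω₀ = 1/√(LC) = 1/√(0.00074 × 2e-10) = 2.599e+06 rad/s
f₀ = ω₀/(2π) = 413.7 kHz

413.7 kHz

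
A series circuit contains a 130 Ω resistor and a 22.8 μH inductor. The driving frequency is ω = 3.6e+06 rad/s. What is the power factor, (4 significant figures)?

X_L = ωL = 82.08 Ω
Z = 130.0 + j82.08 Ω
|Z| = √(130.0² + 82.08²) = 153.7 Ω
∠Z = arctan(82.08/130.0) = 32.27°
cos φ = cos(32.27°) = 0.8456

0.8456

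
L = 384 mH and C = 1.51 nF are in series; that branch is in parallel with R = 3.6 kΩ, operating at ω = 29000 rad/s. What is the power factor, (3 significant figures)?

0.956

X_L = ωL = 11100 Ω
X_C = 1/(ωC) = 22800 Ω
Branch 1: Z₁ = R = 3600 Ω
Branch 2 (series LC): Z₂ = j(X_L − X_C) = −j11700 Ω
Parallel: Z = Z₁Z₂/(Z₁+Z₂), |Z| = 3440 Ω, ∠Z = -17.1°
cos φ = cos(-17.1°) = 0.956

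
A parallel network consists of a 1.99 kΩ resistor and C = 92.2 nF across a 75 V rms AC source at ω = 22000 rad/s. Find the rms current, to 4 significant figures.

X_C = 1/(ωC) = 493.0 Ω
Parallel: admittances add. Y = 1/R + jωC
Y = (0.0005025 + j0.002028) S
|Y| = 0.002090 S → |Z| = 1/|Y| = 478.5 Ω, ∠Z = −∠Y = -76.09°
I = V/|Z| = 75/478.5 = 156.7 mA

156.7 mA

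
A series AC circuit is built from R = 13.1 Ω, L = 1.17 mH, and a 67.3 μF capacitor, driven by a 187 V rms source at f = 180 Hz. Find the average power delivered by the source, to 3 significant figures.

ω = 2πf = 1131 rad/s
X_L = ωL = 1.32 Ω
X_C = 1/(ωC) = 13.1 Ω
Net reactance X = X_L − X_C = -11.8 Ω
Z = 13.1 − j11.8 Ω
|Z| = √(13.1² + 11.8²) = 17.6 Ω
∠Z = arctan(-11.8/13.1) = -42.0°
I = V/|Z| = 10.6 A
P = VI cos φ = 187 × 10.6 × cos(-42.0°) = 1.47 kW

1.47 kW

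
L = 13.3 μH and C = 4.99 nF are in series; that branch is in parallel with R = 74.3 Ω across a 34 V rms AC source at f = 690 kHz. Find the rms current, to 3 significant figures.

3.01 A

ω = 2πf = 4.335e+06 rad/s
X_L = ωL = 57.7 Ω
X_C = 1/(ωC) = 46.2 Ω
Branch 1: Z₁ = R = 74.3 Ω
Branch 2 (series LC): Z₂ = j(X_L − X_C) = j11.4 Ω
Parallel: Z = Z₁Z₂/(Z₁+Z₂), |Z| = 11.3 Ω, ∠Z = 81.2°
I = V/|Z| = 34/11.3 = 3.01 A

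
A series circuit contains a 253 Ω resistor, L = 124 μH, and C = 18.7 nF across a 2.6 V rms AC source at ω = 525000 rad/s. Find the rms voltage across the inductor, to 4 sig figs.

X_L = ωL = 65.10 Ω
X_C = 1/(ωC) = 101.9 Ω
Net reactance X = X_L − X_C = -36.76 Ω
Z = 253.0 − j36.76 Ω
|Z| = √(253.0² + 36.76²) = 255.7 Ω
I = V/|Z| = 10.17 mA
V_L = I·|Z_L| = 0.01017 × 65.10 = 0.6621 V

0.6621 V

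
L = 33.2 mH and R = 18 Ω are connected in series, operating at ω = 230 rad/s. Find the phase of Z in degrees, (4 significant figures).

X_L = ωL = 7.636 Ω
Z = 18.00 + j7.636 Ω
|Z| = √(18.00² + 7.636²) = 19.55 Ω
∠Z = arctan(7.636/18.00) = 22.99°

22.99°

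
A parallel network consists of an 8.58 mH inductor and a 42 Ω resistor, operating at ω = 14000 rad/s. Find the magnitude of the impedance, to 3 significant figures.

X_L = ωL = 120 Ω
Parallel: admittances add. Y = 1/R + 1/(jωL)
Y = (0.0238 − j0.00833) S
|Y| = 0.0252 S → |Z| = 1/|Y| = 39.6 Ω, ∠Z = −∠Y = 19.3°

39.6 Ω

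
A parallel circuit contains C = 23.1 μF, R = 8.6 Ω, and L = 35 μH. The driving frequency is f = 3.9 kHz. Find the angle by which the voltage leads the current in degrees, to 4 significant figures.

ω = 2πf = 24500 rad/s
X_L = ωL = 0.8577 Ω
X_C = 1/(ωC) = 1.767 Ω
Parallel: admittances add. Y = 1/R + 1/(jωL) + jωC
Y = (0.1163 − j0.5999) S
|Y| = 0.6111 S → |Z| = 1/|Y| = 1.636 Ω, ∠Z = −∠Y = 79.03°

79.03°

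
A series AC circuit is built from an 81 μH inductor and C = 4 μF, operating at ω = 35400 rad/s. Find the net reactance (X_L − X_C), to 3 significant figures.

-4.19 Ω

X_L = ωL = 2.87 Ω
X_C = 1/(ωC) = 7.06 Ω
X = 2.87 − 7.06 = -4.19 Ω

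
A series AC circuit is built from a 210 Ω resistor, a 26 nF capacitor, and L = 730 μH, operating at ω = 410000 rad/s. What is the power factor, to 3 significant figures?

X_L = ωL = 299 Ω
X_C = 1/(ωC) = 93.8 Ω
Net reactance X = X_L − X_C = 205 Ω
Z = 210 + j205 Ω
|Z| = √(210² + 205²) = 294 Ω
∠Z = arctan(205/210) = 44.4°
cos φ = cos(44.4°) = 0.715

0.715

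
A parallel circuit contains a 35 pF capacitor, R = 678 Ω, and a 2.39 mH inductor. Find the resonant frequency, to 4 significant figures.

ω₀ = 1/√(LC) = 1/√(0.00239 × 3.5e-11) = 3.458e+06 rad/s
f₀ = ω₀/(2π) = 550.3 kHz

550.3 kHz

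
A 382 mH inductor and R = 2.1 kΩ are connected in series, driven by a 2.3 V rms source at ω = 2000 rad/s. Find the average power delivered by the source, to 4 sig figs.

2.225 mW

X_L = ωL = 764.0 Ω
Z = 2100 + j764.0 Ω
|Z| = √(2100² + 764.0²) = 2235 Ω
∠Z = arctan(764.0/2100) = 19.99°
I = V/|Z| = 1.029 mA
P = VI cos φ = 2.3 × 0.001029 × cos(19.99°) = 2.225 mW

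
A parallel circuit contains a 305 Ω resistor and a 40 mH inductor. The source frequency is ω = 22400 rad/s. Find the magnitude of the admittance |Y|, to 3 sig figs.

3.46 mS

X_L = ωL = 896 Ω
Parallel: admittances add. Y = 1/R + 1/(jωL)
Y = (0.00328 − j0.00112) S
|Y| = 0.00346 S → |Z| = 1/|Y| = 289 Ω, ∠Z = −∠Y = 18.8°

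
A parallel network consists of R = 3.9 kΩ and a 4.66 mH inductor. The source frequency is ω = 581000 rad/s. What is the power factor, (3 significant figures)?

X_L = ωL = 2710 Ω
Parallel: admittances add. Y = 1/R + 1/(jωL)
Y = (0.000256 − j0.000369) S
|Y| = 0.000450 S → |Z| = 1/|Y| = 2220 Ω, ∠Z = −∠Y = 55.2°
cos φ = cos(55.2°) = 0.570

0.570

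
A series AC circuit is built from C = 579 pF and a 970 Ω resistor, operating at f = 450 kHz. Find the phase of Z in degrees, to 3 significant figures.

ω = 2πf = 2.827e+06 rad/s
X_C = 1/(ωC) = 611 Ω
Z = 970 − j611 Ω
|Z| = √(970² + 611²) = 1150 Ω
∠Z = arctan(-611/970) = -32.2°

-32.2°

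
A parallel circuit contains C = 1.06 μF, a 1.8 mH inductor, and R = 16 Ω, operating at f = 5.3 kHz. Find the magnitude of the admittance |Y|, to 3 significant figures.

ω = 2πf = 33300 rad/s
X_L = ωL = 59.9 Ω
X_C = 1/(ωC) = 28.3 Ω
Parallel: admittances add. Y = 1/R + 1/(jωL) + jωC
Y = (0.0625 + j0.0186) S
|Y| = 0.0652 S → |Z| = 1/|Y| = 15.3 Ω, ∠Z = −∠Y = -16.6°

65.2 mS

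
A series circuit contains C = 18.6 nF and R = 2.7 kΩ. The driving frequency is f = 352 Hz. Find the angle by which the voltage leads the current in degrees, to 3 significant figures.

ω = 2πf = 2212 rad/s
X_C = 1/(ωC) = 24300 Ω
Z = 2700 − j24300 Ω
|Z| = √(2700² + 24300²) = 24500 Ω
∠Z = arctan(-24300/2700) = -83.7°

-83.7°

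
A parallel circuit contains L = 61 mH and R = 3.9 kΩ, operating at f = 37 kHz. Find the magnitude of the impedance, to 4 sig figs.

ω = 2πf = 232500 rad/s
X_L = ωL = 14180 Ω
Parallel: admittances add. Y = 1/R + 1/(jωL)
Y = (0.0002564 − j7.052e-05) S
|Y| = 0.0002659 S → |Z| = 1/|Y| = 3760 Ω, ∠Z = −∠Y = 15.38°

3760 Ω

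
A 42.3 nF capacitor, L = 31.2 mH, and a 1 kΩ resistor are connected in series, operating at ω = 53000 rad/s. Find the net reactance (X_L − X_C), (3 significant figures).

1210 Ω

X_L = ωL = 1650 Ω
X_C = 1/(ωC) = 446 Ω
X = 1650 − 446 = 1210 Ω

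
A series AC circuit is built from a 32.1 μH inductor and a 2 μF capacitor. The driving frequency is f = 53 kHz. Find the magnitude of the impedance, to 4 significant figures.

ω = 2πf = 333000 rad/s
X_L = ωL = 10.69 Ω
X_C = 1/(ωC) = 1.501 Ω
Net reactance X = X_L − X_C = 9.188 Ω
Z = j9.188 Ω
|Z| = √(0² + 9.188²) = 9.188 Ω

9.188 Ω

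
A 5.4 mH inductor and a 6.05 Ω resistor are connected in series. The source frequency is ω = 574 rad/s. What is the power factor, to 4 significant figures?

X_L = ωL = 3.100 Ω
Z = 6.050 + j3.100 Ω
|Z| = √(6.050² + 3.100²) = 6.798 Ω
∠Z = arctan(3.100/6.050) = 27.13°
cos φ = cos(27.13°) = 0.8900

0.8900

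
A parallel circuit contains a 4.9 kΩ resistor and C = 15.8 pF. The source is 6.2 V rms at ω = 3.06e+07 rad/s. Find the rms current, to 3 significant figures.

3.25 mA

X_C = 1/(ωC) = 2070 Ω
Parallel: admittances add. Y = 1/R + jωC
Y = (0.000204 + j0.000483) S
|Y| = 0.000525 S → |Z| = 1/|Y| = 1910 Ω, ∠Z = −∠Y = -67.1°
I = V/|Z| = 6.2/1910 = 3.25 mA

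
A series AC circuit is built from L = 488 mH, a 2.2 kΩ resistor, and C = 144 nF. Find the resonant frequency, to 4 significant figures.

ω₀ = 1/√(LC) = 1/√(0.488 × 1.44e-07) = 3772 rad/s
f₀ = ω₀/(2π) = 600.4 Hz

600.4 Hz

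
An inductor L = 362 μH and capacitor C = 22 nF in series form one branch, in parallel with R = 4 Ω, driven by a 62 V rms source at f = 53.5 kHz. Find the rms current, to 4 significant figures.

16.16 A

ω = 2πf = 336200 rad/s
X_L = ωL = 121.7 Ω
X_C = 1/(ωC) = 135.2 Ω
Branch 1: Z₁ = R = 4.000 Ω
Branch 2 (series LC): Z₂ = j(X_L − X_C) = −j13.53 Ω
Parallel: Z = Z₁Z₂/(Z₁+Z₂), |Z| = 3.836 Ω, ∠Z = -16.46°
I = V/|Z| = 62/3.836 = 16.16 A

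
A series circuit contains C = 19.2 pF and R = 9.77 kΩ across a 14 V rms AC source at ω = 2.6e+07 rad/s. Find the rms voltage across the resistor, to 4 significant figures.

X_C = 1/(ωC) = 2003 Ω
Z = 9770 − j2003 Ω
|Z| = √(9770² + 2003²) = 9973 Ω
I = V/|Z| = 1.404 mA
V_R = I·|Z_R| = 0.001404 × 9770 = 13.71 V

13.71 V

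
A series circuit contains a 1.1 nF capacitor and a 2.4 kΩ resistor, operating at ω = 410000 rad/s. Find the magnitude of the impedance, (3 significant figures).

X_C = 1/(ωC) = 2220 Ω
Z = 2400 − j2220 Ω
|Z| = √(2400² + 2220²) = 3270 Ω

3270 Ω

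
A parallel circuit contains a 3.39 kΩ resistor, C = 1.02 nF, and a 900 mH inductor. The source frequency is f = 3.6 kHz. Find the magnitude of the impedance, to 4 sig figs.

3377 Ω

ω = 2πf = 22620 rad/s
X_L = ωL = 20360 Ω
X_C = 1/(ωC) = 43340 Ω
Parallel: admittances add. Y = 1/R + 1/(jωL) + jωC
Y = (0.0002950 − j2.605e-05) S
|Y| = 0.0002961 S → |Z| = 1/|Y| = 3377 Ω, ∠Z = −∠Y = 5.047°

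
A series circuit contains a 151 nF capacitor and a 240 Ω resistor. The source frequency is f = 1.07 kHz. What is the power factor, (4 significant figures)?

0.2367

ω = 2πf = 6723 rad/s
X_C = 1/(ωC) = 985.1 Ω
Z = 240.0 − j985.1 Ω
|Z| = √(240.0² + 985.1²) = 1014 Ω
∠Z = arctan(-985.1/240.0) = -76.31°
cos φ = cos(-76.31°) = 0.2367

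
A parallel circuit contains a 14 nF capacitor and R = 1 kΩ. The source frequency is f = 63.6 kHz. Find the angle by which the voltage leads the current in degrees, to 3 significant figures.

-79.9°

ω = 2πf = 399600 rad/s
X_C = 1/(ωC) = 179 Ω
Parallel: admittances add. Y = 1/R + jωC
Y = (0.00100 + j0.00559) S
|Y| = 0.00568 S → |Z| = 1/|Y| = 176 Ω, ∠Z = −∠Y = -79.9°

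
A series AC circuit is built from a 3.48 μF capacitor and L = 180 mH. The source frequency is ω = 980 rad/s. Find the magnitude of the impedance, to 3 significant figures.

117 Ω

X_L = ωL = 176 Ω
X_C = 1/(ωC) = 293 Ω
Net reactance X = X_L − X_C = -117 Ω
Z = − j117 Ω
|Z| = √(0² + 117²) = 117 Ω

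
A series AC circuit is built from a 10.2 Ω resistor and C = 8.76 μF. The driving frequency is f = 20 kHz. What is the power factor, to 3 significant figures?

ω = 2πf = 125700 rad/s
X_C = 1/(ωC) = 0.908 Ω
Z = 10.2 − j0.908 Ω
|Z| = √(10.2² + 0.908²) = 10.2 Ω
∠Z = arctan(-0.908/10.2) = -5.09°
cos φ = cos(-5.09°) = 0.996

0.996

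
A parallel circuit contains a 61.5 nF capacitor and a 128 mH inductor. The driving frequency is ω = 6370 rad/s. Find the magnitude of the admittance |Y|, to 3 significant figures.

X_L = ωL = 815 Ω
X_C = 1/(ωC) = 2550 Ω
Parallel: admittances add. Y = 1/(jωL) + jωC
Y = (0 − j0.000835) S
|Y| = 0.000835 S → |Z| = 1/|Y| = 1200 Ω, ∠Z = −∠Y = 90.0°

835 μS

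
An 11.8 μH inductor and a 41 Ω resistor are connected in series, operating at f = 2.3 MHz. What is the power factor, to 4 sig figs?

ω = 2πf = 1.445e+07 rad/s
X_L = ωL = 170.5 Ω
Z = 41.00 + j170.5 Ω
|Z| = √(41.00² + 170.5²) = 175.4 Ω
∠Z = arctan(170.5/41.00) = 76.48°
cos φ = cos(76.48°) = 0.2338

0.2338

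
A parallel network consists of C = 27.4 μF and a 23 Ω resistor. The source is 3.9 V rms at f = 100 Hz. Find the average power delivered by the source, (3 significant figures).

ω = 2πf = 628.3 rad/s
X_C = 1/(ωC) = 58.1 Ω
Parallel: admittances add. Y = 1/R + jωC
Y = (0.0435 + j0.0172) S
|Y| = 0.0468 S → |Z| = 1/|Y| = 21.4 Ω, ∠Z = −∠Y = -21.6°
I = V/|Z| = 182 mA
P = VI cos φ = 3.9 × 0.182 × cos(-21.6°) = 661 mW

661 mW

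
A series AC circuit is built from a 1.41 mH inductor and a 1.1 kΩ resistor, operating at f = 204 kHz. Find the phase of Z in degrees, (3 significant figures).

ω = 2πf = 1.282e+06 rad/s
X_L = ωL = 1810 Ω
Z = 1100 + j1810 Ω
|Z| = √(1100² + 1810²) = 2120 Ω
∠Z = arctan(1810/1100) = 58.7°

58.7°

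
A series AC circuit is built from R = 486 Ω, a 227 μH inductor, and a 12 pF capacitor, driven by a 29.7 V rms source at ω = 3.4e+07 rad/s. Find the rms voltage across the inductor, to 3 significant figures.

43.3 V

X_L = ωL = 7720 Ω
X_C = 1/(ωC) = 2450 Ω
Net reactance X = X_L − X_C = 5270 Ω
Z = 486 + j5270 Ω
|Z| = √(486² + 5270²) = 5290 Ω
I = V/|Z| = 5.62 mA
V_L = I·|Z_L| = 0.00562 × 7720 = 43.3 V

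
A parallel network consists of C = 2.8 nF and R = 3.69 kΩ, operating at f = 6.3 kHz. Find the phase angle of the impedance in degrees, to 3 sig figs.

ω = 2πf = 39580 rad/s
X_C = 1/(ωC) = 9020 Ω
Parallel: admittances add. Y = 1/R + jωC
Y = (0.000271 + j0.000111) S
|Y| = 0.000293 S → |Z| = 1/|Y| = 3420 Ω, ∠Z = −∠Y = -22.2°

-22.2°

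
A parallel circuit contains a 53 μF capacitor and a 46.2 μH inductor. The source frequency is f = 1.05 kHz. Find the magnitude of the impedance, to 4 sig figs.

ω = 2πf = 6597 rad/s
X_L = ωL = 0.3048 Ω
X_C = 1/(ωC) = 2.860 Ω
Parallel: admittances add. Y = 1/(jωL) + jωC
Y = (0 − j2.931) S
|Y| = 2.931 S → |Z| = 1/|Y| = 0.3412 Ω, ∠Z = −∠Y = 90.00°

0.3412 Ω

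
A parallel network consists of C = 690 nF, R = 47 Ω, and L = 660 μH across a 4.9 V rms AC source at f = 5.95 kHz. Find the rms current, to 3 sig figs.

ω = 2πf = 37380 rad/s
X_L = ωL = 24.7 Ω
X_C = 1/(ωC) = 38.8 Ω
Parallel: admittances add. Y = 1/R + 1/(jωL) + jωC
Y = (0.0213 − j0.0147) S
|Y| = 0.0259 S → |Z| = 1/|Y| = 38.6 Ω, ∠Z = −∠Y = 34.7°
I = V/|Z| = 4.9/38.6 = 127 mA

127 mA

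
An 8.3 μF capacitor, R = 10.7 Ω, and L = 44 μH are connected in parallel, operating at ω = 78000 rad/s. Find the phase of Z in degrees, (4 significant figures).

X_L = ωL = 3.432 Ω
X_C = 1/(ωC) = 1.545 Ω
Parallel: admittances add. Y = 1/R + 1/(jωL) + jωC
Y = (0.09346 + j0.3560) S
|Y| = 0.3681 S → |Z| = 1/|Y| = 2.717 Ω, ∠Z = −∠Y = -75.29°

-75.29°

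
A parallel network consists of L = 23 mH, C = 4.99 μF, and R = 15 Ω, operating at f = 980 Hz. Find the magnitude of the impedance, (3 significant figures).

14.1 Ω

ω = 2πf = 6158 rad/s
X_L = ωL = 142 Ω
X_C = 1/(ωC) = 32.5 Ω
Parallel: admittances add. Y = 1/R + 1/(jωL) + jωC
Y = (0.0667 + j0.0237) S
|Y| = 0.0707 S → |Z| = 1/|Y| = 14.1 Ω, ∠Z = −∠Y = -19.5°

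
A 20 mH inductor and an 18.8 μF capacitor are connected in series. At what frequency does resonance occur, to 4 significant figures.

ω₀ = 1/√(LC) = 1/√(0.02 × 1.88e-05) = 1631 rad/s
f₀ = ω₀/(2π) = 259.6 Hz

259.6 Hz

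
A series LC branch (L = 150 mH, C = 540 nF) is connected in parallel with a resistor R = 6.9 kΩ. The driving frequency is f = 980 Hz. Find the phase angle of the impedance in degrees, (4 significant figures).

ω = 2πf = 6158 rad/s
X_L = ωL = 923.6 Ω
X_C = 1/(ωC) = 300.7 Ω
Branch 1: Z₁ = R = 6900 Ω
Branch 2 (series LC): Z₂ = j(X_L − X_C) = j622.9 Ω
Parallel: Z = Z₁Z₂/(Z₁+Z₂), |Z| = 620.4 Ω, ∠Z = 84.84°

84.84°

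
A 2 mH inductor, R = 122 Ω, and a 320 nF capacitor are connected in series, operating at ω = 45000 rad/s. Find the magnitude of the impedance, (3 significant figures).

X_L = ωL = 90.0 Ω
X_C = 1/(ωC) = 69.4 Ω
Net reactance X = X_L − X_C = 20.6 Ω
Z = 122 + j20.6 Ω
|Z| = √(122² + 20.6²) = 124 Ω

124 Ω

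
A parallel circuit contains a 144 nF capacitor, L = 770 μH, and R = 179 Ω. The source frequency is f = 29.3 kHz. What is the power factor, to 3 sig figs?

ω = 2πf = 184100 rad/s
X_L = ωL = 142 Ω
X_C = 1/(ωC) = 37.7 Ω
Parallel: admittances add. Y = 1/R + 1/(jωL) + jωC
Y = (0.00559 + j0.0195) S
|Y| = 0.0202 S → |Z| = 1/|Y| = 49.4 Ω, ∠Z = −∠Y = -74.0°
cos φ = cos(-74.0°) = 0.276

0.276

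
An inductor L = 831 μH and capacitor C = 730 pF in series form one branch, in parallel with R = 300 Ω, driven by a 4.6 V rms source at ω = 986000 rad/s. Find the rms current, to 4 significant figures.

17.33 mA

X_L = ωL = 819.4 Ω
X_C = 1/(ωC) = 1389 Ω
Branch 1: Z₁ = R = 300.0 Ω
Branch 2 (series LC): Z₂ = j(X_L − X_C) = −j569.9 Ω
Parallel: Z = Z₁Z₂/(Z₁+Z₂), |Z| = 265.5 Ω, ∠Z = -27.76°
I = V/|Z| = 4.6/265.5 = 17.33 mA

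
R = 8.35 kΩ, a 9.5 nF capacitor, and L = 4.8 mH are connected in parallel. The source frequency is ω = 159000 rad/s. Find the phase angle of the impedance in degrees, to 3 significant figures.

-59.1°

X_L = ωL = 763 Ω
X_C = 1/(ωC) = 662 Ω
Parallel: admittances add. Y = 1/R + 1/(jωL) + jωC
Y = (0.000120 + j0.000200) S
|Y| = 0.000233 S → |Z| = 1/|Y| = 4290 Ω, ∠Z = −∠Y = -59.1°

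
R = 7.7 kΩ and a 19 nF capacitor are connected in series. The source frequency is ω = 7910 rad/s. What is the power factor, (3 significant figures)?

0.757

X_C = 1/(ωC) = 6650 Ω
Z = 7700 − j6650 Ω
|Z| = √(7700² + 6650²) = 10200 Ω
∠Z = arctan(-6650/7700) = -40.8°
cos φ = cos(-40.8°) = 0.757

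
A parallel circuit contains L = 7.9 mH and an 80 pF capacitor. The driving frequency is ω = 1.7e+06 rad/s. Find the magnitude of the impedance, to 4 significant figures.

X_L = ωL = 13430 Ω
X_C = 1/(ωC) = 7353 Ω
Parallel: admittances add. Y = 1/(jωL) + jωC
Y = (0 + j6.154e-05) S
|Y| = 6.154e-05 S → |Z| = 1/|Y| = 16250 Ω, ∠Z = −∠Y = -90.00°

16250 Ω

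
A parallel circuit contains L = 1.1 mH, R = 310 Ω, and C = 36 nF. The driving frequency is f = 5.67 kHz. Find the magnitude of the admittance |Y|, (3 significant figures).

24.4 mS

ω = 2πf = 35630 rad/s
X_L = ωL = 39.2 Ω
X_C = 1/(ωC) = 780 Ω
Parallel: admittances add. Y = 1/R + 1/(jωL) + jωC
Y = (0.00323 − j0.0242) S
|Y| = 0.0244 S → |Z| = 1/|Y| = 40.9 Ω, ∠Z = −∠Y = 82.4°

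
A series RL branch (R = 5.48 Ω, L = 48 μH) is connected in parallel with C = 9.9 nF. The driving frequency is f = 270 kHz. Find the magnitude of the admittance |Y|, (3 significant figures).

4.64 mS

ω = 2πf = 1.696e+06 rad/s
X_L = ωL = 81.4 Ω
X_C = 1/(ωC) = 59.5 Ω
Branch 1 (R+jX_L): Z₁ = 5.48 + j81.4 Ω, |Z₁| = 81.6 Ω
Branch 2 (−jX_C): Z₂ = −j59.5 Ω
Parallel: Z = Z₁Z₂/(Z₁+Z₂), |Z| = 215 Ω, ∠Z = -79.8°
|Y| = 1/|Z| = 4.64 mS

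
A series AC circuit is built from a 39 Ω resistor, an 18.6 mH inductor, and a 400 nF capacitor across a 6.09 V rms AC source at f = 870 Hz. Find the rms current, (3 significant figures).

17.0 mA

ω = 2πf = 5466 rad/s
X_L = ωL = 102 Ω
X_C = 1/(ωC) = 457 Ω
Net reactance X = X_L − X_C = -356 Ω
Z = 39.0 − j356 Ω
|Z| = √(39.0² + 356²) = 358 Ω
I = V/|Z| = 6.09/358 = 17.0 mA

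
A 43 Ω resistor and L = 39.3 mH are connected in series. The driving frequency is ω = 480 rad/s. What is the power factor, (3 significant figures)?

0.916

X_L = ωL = 18.9 Ω
Z = 43.0 + j18.9 Ω
|Z| = √(43.0² + 18.9²) = 47.0 Ω
∠Z = arctan(18.9/43.0) = 23.7°
cos φ = cos(23.7°) = 0.916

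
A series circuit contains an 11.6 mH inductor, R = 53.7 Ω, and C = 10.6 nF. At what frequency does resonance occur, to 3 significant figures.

14.4 kHz

ω₀ = 1/√(LC) = 1/√(0.0116 × 1.06e-08) = 90180 rad/s
f₀ = ω₀/(2π) = 14.4 kHz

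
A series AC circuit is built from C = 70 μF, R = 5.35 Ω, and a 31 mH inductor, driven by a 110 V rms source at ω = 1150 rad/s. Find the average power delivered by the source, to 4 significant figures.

X_L = ωL = 35.65 Ω
X_C = 1/(ωC) = 12.42 Ω
Net reactance X = X_L − X_C = 23.23 Ω
Z = 5.350 + j23.23 Ω
|Z| = √(5.350² + 23.23²) = 23.84 Ω
∠Z = arctan(23.23/5.350) = 77.03°
I = V/|Z| = 4.615 A
P = VI cos φ = 110 × 4.615 × cos(77.03°) = 113.9 W

113.9 W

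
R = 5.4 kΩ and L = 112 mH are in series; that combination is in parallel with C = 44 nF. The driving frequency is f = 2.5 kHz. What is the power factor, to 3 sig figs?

0.254

ω = 2πf = 15710 rad/s
X_L = ωL = 1760 Ω
X_C = 1/(ωC) = 1450 Ω
Branch 1 (R+jX_L): Z₁ = 5400 + j1760 Ω, |Z₁| = 5680 Ω
Branch 2 (−jX_C): Z₂ = −j1450 Ω
Parallel: Z = Z₁Z₂/(Z₁+Z₂), |Z| = 1520 Ω, ∠Z = -75.3°
cos φ = cos(-75.3°) = 0.254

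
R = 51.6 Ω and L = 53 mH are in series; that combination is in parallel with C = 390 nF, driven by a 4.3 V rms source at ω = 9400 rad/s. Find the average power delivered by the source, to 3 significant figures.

X_L = ωL = 498 Ω
X_C = 1/(ωC) = 273 Ω
Branch 1 (R+jX_L): Z₁ = 51.6 + j498 Ω, |Z₁| = 501 Ω
Branch 2 (−jX_C): Z₂ = −j273 Ω
Parallel: Z = Z₁Z₂/(Z₁+Z₂), |Z| = 591 Ω, ∠Z = -83.0°
I = V/|Z| = 7.28 mA
P = VI cos φ = 4.3 × 0.00728 × cos(-83.0°) = 3.80 mW

3.80 mW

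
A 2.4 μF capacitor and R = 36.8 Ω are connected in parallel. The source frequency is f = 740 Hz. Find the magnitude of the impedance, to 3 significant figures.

34.0 Ω

ω = 2πf = 4650 rad/s
X_C = 1/(ωC) = 89.6 Ω
Parallel: admittances add. Y = 1/R + jωC
Y = (0.0272 + j0.0112) S
|Y| = 0.0294 S → |Z| = 1/|Y| = 34.0 Ω, ∠Z = −∠Y = -22.3°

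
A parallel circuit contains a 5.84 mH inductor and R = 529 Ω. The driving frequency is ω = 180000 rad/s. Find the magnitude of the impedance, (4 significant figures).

472.5 Ω

X_L = ωL = 1051 Ω
Parallel: admittances add. Y = 1/R + 1/(jωL)
Y = (0.001890 − j0.0009513) S
|Y| = 0.002116 S → |Z| = 1/|Y| = 472.5 Ω, ∠Z = −∠Y = 26.71°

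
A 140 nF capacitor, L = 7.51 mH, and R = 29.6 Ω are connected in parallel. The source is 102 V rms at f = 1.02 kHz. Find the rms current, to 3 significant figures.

4.00 A

ω = 2πf = 6409 rad/s
X_L = ωL = 48.1 Ω
X_C = 1/(ωC) = 1110 Ω
Parallel: admittances add. Y = 1/R + 1/(jωL) + jωC
Y = (0.0338 − j0.0199) S
|Y| = 0.0392 S → |Z| = 1/|Y| = 25.5 Ω, ∠Z = −∠Y = 30.5°
I = V/|Z| = 102/25.5 = 4.00 A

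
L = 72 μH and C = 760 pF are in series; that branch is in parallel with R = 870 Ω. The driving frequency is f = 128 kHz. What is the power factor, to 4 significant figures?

0.8757

ω = 2πf = 804200 rad/s
X_L = ωL = 57.91 Ω
X_C = 1/(ωC) = 1636 Ω
Branch 1: Z₁ = R = 870.0 Ω
Branch 2 (series LC): Z₂ = j(X_L − X_C) = −j1578 Ω
Parallel: Z = Z₁Z₂/(Z₁+Z₂), |Z| = 761.9 Ω, ∠Z = -28.87°
cos φ = cos(-28.87°) = 0.8757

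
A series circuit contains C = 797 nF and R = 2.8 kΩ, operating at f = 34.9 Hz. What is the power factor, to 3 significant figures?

ω = 2πf = 219.3 rad/s
X_C = 1/(ωC) = 5720 Ω
Z = 2800 − j5720 Ω
|Z| = √(2800² + 5720²) = 6370 Ω
∠Z = arctan(-5720/2800) = -63.9°
cos φ = cos(-63.9°) = 0.440

0.440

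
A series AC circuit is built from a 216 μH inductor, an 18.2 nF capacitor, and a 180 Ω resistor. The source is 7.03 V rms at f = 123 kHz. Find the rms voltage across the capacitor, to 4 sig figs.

ω = 2πf = 772800 rad/s
X_L = ωL = 166.9 Ω
X_C = 1/(ωC) = 71.10 Ω
Net reactance X = X_L − X_C = 95.84 Ω
Z = 180.0 + j95.84 Ω
|Z| = √(180.0² + 95.84²) = 203.9 Ω
I = V/|Z| = 34.47 mA
V_C = I·|Z_C| = 0.03447 × 71.10 = 2.451 V

2.451 V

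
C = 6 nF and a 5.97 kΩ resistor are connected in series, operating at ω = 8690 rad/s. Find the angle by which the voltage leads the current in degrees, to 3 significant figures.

-72.7°

X_C = 1/(ωC) = 19200 Ω
Z = 5970 − j19200 Ω
|Z| = √(5970² + 19200²) = 20100 Ω
∠Z = arctan(-19200/5970) = -72.7°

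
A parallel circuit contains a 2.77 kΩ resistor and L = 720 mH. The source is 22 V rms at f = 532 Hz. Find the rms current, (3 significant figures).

12.1 mA

ω = 2πf = 3343 rad/s
X_L = ωL = 2410 Ω
Parallel: admittances add. Y = 1/R + 1/(jωL)
Y = (0.000361 − j0.000416) S
|Y| = 0.000550 S → |Z| = 1/|Y| = 1820 Ω, ∠Z = −∠Y = 49.0°
I = V/|Z| = 22/1820 = 12.1 mA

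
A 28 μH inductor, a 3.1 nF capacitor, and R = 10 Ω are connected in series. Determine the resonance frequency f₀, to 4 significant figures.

540.2 kHz

ω₀ = 1/√(LC) = 1/√(2.8e-05 × 3.1e-09) = 3.394e+06 rad/s
f₀ = ω₀/(2π) = 540.2 kHz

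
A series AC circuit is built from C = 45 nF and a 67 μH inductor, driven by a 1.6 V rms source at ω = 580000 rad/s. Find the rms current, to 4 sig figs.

2.931 A

X_L = ωL = 38.86 Ω
X_C = 1/(ωC) = 38.31 Ω
Net reactance X = X_L − X_C = 0.5458 Ω
Z = j0.5458 Ω
|Z| = √(0² + 0.5458²) = 0.5458 Ω
I = V/|Z| = 1.6/0.5458 = 2.931 A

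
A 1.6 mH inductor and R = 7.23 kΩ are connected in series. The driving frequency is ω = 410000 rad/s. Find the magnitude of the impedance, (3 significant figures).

7260 Ω

X_L = ωL = 656 Ω
Z = 7230 + j656 Ω
|Z| = √(7230² + 656²) = 7260 Ω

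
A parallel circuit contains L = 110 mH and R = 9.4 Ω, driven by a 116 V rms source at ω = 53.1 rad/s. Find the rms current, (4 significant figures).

23.38 A

X_L = ωL = 5.841 Ω
Parallel: admittances add. Y = 1/R + 1/(jωL)
Y = (0.1064 − j0.1712) S
|Y| = 0.2016 S → |Z| = 1/|Y| = 4.961 Ω, ∠Z = −∠Y = 58.14°
I = V/|Z| = 116/4.961 = 23.38 A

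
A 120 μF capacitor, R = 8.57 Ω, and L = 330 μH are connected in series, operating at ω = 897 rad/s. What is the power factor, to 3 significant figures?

X_L = ωL = 0.296 Ω
X_C = 1/(ωC) = 9.29 Ω
Net reactance X = X_L − X_C = -8.99 Ω
Z = 8.57 − j8.99 Ω
|Z| = √(8.57² + 8.99²) = 12.4 Ω
∠Z = arctan(-8.99/8.57) = -46.4°
cos φ = cos(-46.4°) = 0.690

0.690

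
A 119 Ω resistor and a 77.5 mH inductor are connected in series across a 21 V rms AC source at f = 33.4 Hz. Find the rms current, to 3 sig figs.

ω = 2πf = 209.9 rad/s
X_L = ωL = 16.3 Ω
Z = 119 + j16.3 Ω
|Z| = √(119² + 16.3²) = 120 Ω
I = V/|Z| = 21/120 = 175 mA

175 mA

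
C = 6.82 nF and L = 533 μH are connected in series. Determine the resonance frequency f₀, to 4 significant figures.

83.48 kHz

ω₀ = 1/√(LC) = 1/√(0.000533 × 6.82e-09) = 524500 rad/s
f₀ = ω₀/(2π) = 83.48 kHz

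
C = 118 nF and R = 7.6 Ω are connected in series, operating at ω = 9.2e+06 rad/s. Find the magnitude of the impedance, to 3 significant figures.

X_C = 1/(ωC) = 0.921 Ω
Z = 7.60 − j0.921 Ω
|Z| = √(7.60² + 0.921²) = 7.66 Ω

7.66 Ω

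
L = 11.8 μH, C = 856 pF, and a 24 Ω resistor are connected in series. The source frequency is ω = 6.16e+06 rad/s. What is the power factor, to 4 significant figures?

0.2010

X_L = ωL = 72.69 Ω
X_C = 1/(ωC) = 189.6 Ω
Net reactance X = X_L − X_C = -117.0 Ω
Z = 24.00 − j117.0 Ω
|Z| = √(24.00² + 117.0²) = 119.4 Ω
∠Z = arctan(-117.0/24.00) = -78.40°
cos φ = cos(-78.40°) = 0.2010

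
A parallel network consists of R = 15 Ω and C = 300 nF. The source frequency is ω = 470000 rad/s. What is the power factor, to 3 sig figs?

0.427

X_C = 1/(ωC) = 7.09 Ω
Parallel: admittances add. Y = 1/R + jωC
Y = (0.0667 + j0.141) S
|Y| = 0.156 S → |Z| = 1/|Y| = 6.41 Ω, ∠Z = −∠Y = -64.7°
cos φ = cos(-64.7°) = 0.427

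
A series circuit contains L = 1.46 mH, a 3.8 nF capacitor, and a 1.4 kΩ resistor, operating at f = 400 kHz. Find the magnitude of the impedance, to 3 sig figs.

3830 Ω

ω = 2πf = 2.513e+06 rad/s
X_L = ωL = 3670 Ω
X_C = 1/(ωC) = 105 Ω
Net reactance X = X_L − X_C = 3560 Ω
Z = 1400 + j3560 Ω
|Z| = √(1400² + 3560²) = 3830 Ω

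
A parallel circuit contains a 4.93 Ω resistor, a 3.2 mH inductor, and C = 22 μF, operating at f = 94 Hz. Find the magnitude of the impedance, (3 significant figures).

ω = 2πf = 590.6 rad/s
X_L = ωL = 1.89 Ω
X_C = 1/(ωC) = 77.0 Ω
Parallel: admittances add. Y = 1/R + 1/(jωL) + jωC
Y = (0.203 − j0.516) S
|Y| = 0.555 S → |Z| = 1/|Y| = 1.80 Ω, ∠Z = −∠Y = 68.5°

1.80 Ω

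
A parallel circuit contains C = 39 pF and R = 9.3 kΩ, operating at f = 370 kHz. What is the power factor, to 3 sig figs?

0.764

ω = 2πf = 2.325e+06 rad/s
X_C = 1/(ωC) = 11000 Ω
Parallel: admittances add. Y = 1/R + jωC
Y = (0.000108 + j9.07e-05) S
|Y| = 0.000141 S → |Z| = 1/|Y| = 7110 Ω, ∠Z = −∠Y = -40.1°
cos φ = cos(-40.1°) = 0.764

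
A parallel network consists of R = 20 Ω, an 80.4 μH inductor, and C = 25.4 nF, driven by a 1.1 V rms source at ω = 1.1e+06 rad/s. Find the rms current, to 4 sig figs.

X_L = ωL = 88.44 Ω
X_C = 1/(ωC) = 35.79 Ω
Parallel: admittances add. Y = 1/R + 1/(jωL) + jωC
Y = (0.05000 + j0.01663) S
|Y| = 0.05269 S → |Z| = 1/|Y| = 18.98 Ω, ∠Z = −∠Y = -18.40°
I = V/|Z| = 1.1/18.98 = 57.96 mA

57.96 mA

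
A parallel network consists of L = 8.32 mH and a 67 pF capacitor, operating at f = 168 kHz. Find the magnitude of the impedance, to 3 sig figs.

ω = 2πf = 1.056e+06 rad/s
X_L = ωL = 8780 Ω
X_C = 1/(ωC) = 14100 Ω
Parallel: admittances add. Y = 1/(jωL) + jωC
Y = (0 − j4.31e-05) S
|Y| = 4.31e-05 S → |Z| = 1/|Y| = 23200 Ω, ∠Z = −∠Y = 90.0°

23200 Ω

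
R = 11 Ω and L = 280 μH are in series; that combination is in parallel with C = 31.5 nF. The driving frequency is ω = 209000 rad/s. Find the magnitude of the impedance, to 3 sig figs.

X_L = ωL = 58.5 Ω
X_C = 1/(ωC) = 152 Ω
Branch 1 (R+jX_L): Z₁ = 11.0 + j58.5 Ω, |Z₁| = 59.5 Ω
Branch 2 (−jX_C): Z₂ = −j152 Ω
Parallel: Z = Z₁Z₂/(Z₁+Z₂), |Z| = 96.2 Ω, ∠Z = 72.6°

96.2 Ω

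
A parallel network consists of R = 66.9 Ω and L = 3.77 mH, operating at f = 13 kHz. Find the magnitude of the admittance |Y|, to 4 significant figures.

15.30 mS

ω = 2πf = 81680 rad/s
X_L = ωL = 307.9 Ω
Parallel: admittances add. Y = 1/R + 1/(jωL)
Y = (0.01495 − j0.003247) S
|Y| = 0.01530 S → |Z| = 1/|Y| = 65.38 Ω, ∠Z = −∠Y = 12.26°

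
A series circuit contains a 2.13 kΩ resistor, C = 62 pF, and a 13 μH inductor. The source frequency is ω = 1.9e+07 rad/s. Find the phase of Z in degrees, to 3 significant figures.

-15.8°

X_L = ωL = 247 Ω
X_C = 1/(ωC) = 849 Ω
Net reactance X = X_L − X_C = -602 Ω
Z = 2130 − j602 Ω
|Z| = √(2130² + 602²) = 2210 Ω
∠Z = arctan(-602/2130) = -15.8°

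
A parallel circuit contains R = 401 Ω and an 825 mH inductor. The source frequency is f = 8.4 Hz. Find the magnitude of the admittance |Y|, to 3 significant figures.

ω = 2πf = 52.78 rad/s
X_L = ωL = 43.5 Ω
Parallel: admittances add. Y = 1/R + 1/(jωL)
Y = (0.00249 − j0.0230) S
|Y| = 0.0231 S → |Z| = 1/|Y| = 43.3 Ω, ∠Z = −∠Y = 83.8°

23.1 mS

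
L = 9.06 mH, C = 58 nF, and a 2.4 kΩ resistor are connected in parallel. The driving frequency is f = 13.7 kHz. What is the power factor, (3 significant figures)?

0.112

ω = 2πf = 86080 rad/s
X_L = ωL = 780 Ω
X_C = 1/(ωC) = 200 Ω
Parallel: admittances add. Y = 1/R + 1/(jωL) + jωC
Y = (0.000417 + j0.00371) S
|Y| = 0.00373 S → |Z| = 1/|Y| = 268 Ω, ∠Z = −∠Y = -83.6°
cos φ = cos(-83.6°) = 0.112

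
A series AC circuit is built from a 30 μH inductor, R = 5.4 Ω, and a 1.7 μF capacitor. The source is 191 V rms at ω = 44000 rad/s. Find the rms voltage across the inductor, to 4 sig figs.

X_L = ωL = 1.320 Ω
X_C = 1/(ωC) = 13.37 Ω
Net reactance X = X_L − X_C = -12.05 Ω
Z = 5.400 − j12.05 Ω
|Z| = √(5.400² + 12.05²) = 13.20 Ω
I = V/|Z| = 14.47 A
V_L = I·|Z_L| = 14.47 × 1.320 = 19.09 V

19.09 V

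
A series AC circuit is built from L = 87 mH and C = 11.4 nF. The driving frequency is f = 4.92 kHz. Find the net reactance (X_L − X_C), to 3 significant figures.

ω = 2πf = 30910 rad/s
X_L = ωL = 2690 Ω
X_C = 1/(ωC) = 2840 Ω
X = 2690 − 2840 = -148 Ω

-148 Ω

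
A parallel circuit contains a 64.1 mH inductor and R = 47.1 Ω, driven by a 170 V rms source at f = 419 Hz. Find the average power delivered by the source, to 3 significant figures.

614 W

ω = 2πf = 2633 rad/s
X_L = ωL = 169 Ω
Parallel: admittances add. Y = 1/R + 1/(jωL)
Y = (0.0212 − j0.00593) S
|Y| = 0.0220 S → |Z| = 1/|Y| = 45.4 Ω, ∠Z = −∠Y = 15.6°
I = V/|Z| = 3.75 A
P = VI cos φ = 170 × 3.75 × cos(15.6°) = 614 W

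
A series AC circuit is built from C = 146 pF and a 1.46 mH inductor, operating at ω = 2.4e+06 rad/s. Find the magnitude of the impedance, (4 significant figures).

650.1 Ω

X_L = ωL = 3504 Ω
X_C = 1/(ωC) = 2854 Ω
Net reactance X = X_L − X_C = 650.1 Ω
Z = j650.1 Ω
|Z| = √(0² + 650.1²) = 650.1 Ω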